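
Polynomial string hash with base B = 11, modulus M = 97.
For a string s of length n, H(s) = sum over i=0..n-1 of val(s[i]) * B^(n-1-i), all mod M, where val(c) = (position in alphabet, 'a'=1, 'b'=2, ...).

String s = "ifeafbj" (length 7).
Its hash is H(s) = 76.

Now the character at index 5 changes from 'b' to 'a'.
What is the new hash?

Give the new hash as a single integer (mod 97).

Answer: 65

Derivation:
val('b') = 2, val('a') = 1
Position k = 5, exponent = n-1-k = 1
B^1 mod M = 11^1 mod 97 = 11
Delta = (1 - 2) * 11 mod 97 = 86
New hash = (76 + 86) mod 97 = 65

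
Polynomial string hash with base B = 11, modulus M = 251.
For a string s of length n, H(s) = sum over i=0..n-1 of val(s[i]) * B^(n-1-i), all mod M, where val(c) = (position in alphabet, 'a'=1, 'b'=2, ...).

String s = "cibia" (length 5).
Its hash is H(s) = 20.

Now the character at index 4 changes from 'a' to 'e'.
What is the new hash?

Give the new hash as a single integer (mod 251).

val('a') = 1, val('e') = 5
Position k = 4, exponent = n-1-k = 0
B^0 mod M = 11^0 mod 251 = 1
Delta = (5 - 1) * 1 mod 251 = 4
New hash = (20 + 4) mod 251 = 24

Answer: 24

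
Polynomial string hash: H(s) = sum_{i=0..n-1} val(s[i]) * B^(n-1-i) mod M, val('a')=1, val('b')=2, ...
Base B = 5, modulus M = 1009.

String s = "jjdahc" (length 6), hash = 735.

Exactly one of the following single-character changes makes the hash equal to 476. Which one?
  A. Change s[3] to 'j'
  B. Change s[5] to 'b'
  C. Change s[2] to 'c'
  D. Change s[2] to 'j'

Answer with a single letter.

Option A: s[3]='a'->'j', delta=(10-1)*5^2 mod 1009 = 225, hash=735+225 mod 1009 = 960
Option B: s[5]='c'->'b', delta=(2-3)*5^0 mod 1009 = 1008, hash=735+1008 mod 1009 = 734
Option C: s[2]='d'->'c', delta=(3-4)*5^3 mod 1009 = 884, hash=735+884 mod 1009 = 610
Option D: s[2]='d'->'j', delta=(10-4)*5^3 mod 1009 = 750, hash=735+750 mod 1009 = 476 <-- target

Answer: D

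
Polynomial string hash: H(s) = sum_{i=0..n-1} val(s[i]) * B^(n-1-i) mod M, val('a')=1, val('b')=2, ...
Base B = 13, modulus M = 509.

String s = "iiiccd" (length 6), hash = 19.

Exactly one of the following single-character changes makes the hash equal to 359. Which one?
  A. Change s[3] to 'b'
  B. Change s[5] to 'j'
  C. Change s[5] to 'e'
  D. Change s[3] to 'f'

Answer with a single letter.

Answer: A

Derivation:
Option A: s[3]='c'->'b', delta=(2-3)*13^2 mod 509 = 340, hash=19+340 mod 509 = 359 <-- target
Option B: s[5]='d'->'j', delta=(10-4)*13^0 mod 509 = 6, hash=19+6 mod 509 = 25
Option C: s[5]='d'->'e', delta=(5-4)*13^0 mod 509 = 1, hash=19+1 mod 509 = 20
Option D: s[3]='c'->'f', delta=(6-3)*13^2 mod 509 = 507, hash=19+507 mod 509 = 17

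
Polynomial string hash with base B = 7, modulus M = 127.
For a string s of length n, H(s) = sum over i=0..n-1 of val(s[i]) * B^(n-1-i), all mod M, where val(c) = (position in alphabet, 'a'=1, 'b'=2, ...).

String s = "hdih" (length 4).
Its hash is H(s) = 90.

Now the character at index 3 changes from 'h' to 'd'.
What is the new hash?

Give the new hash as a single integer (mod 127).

Answer: 86

Derivation:
val('h') = 8, val('d') = 4
Position k = 3, exponent = n-1-k = 0
B^0 mod M = 7^0 mod 127 = 1
Delta = (4 - 8) * 1 mod 127 = 123
New hash = (90 + 123) mod 127 = 86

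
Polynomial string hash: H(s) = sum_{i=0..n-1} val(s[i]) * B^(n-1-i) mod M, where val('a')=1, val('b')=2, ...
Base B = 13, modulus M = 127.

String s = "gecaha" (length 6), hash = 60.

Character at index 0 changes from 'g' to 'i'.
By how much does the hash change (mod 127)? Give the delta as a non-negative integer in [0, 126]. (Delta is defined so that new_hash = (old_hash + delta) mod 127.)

Delta formula: (val(new) - val(old)) * B^(n-1-k) mod M
  val('i') - val('g') = 9 - 7 = 2
  B^(n-1-k) = 13^5 mod 127 = 72
  Delta = 2 * 72 mod 127 = 17

Answer: 17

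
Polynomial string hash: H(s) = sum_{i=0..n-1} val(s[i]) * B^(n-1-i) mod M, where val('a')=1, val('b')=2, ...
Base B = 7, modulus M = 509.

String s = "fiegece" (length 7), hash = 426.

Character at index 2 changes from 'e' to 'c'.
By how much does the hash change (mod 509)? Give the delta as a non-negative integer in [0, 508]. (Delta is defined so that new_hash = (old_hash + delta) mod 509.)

Answer: 288

Derivation:
Delta formula: (val(new) - val(old)) * B^(n-1-k) mod M
  val('c') - val('e') = 3 - 5 = -2
  B^(n-1-k) = 7^4 mod 509 = 365
  Delta = -2 * 365 mod 509 = 288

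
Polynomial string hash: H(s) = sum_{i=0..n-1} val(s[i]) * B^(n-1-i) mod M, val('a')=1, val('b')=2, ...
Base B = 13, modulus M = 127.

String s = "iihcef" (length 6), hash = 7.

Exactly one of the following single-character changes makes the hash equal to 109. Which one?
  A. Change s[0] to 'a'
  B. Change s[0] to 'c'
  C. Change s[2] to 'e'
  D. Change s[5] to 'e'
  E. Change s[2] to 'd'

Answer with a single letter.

Answer: E

Derivation:
Option A: s[0]='i'->'a', delta=(1-9)*13^5 mod 127 = 59, hash=7+59 mod 127 = 66
Option B: s[0]='i'->'c', delta=(3-9)*13^5 mod 127 = 76, hash=7+76 mod 127 = 83
Option C: s[2]='h'->'e', delta=(5-8)*13^3 mod 127 = 13, hash=7+13 mod 127 = 20
Option D: s[5]='f'->'e', delta=(5-6)*13^0 mod 127 = 126, hash=7+126 mod 127 = 6
Option E: s[2]='h'->'d', delta=(4-8)*13^3 mod 127 = 102, hash=7+102 mod 127 = 109 <-- target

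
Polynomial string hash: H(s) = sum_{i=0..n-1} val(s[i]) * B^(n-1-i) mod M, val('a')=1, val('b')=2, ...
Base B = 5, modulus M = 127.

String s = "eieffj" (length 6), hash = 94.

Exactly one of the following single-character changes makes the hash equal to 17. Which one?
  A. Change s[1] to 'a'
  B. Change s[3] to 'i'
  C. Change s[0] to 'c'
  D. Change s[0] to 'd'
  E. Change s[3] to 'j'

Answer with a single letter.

Option A: s[1]='i'->'a', delta=(1-9)*5^4 mod 127 = 80, hash=94+80 mod 127 = 47
Option B: s[3]='f'->'i', delta=(9-6)*5^2 mod 127 = 75, hash=94+75 mod 127 = 42
Option C: s[0]='e'->'c', delta=(3-5)*5^5 mod 127 = 100, hash=94+100 mod 127 = 67
Option D: s[0]='e'->'d', delta=(4-5)*5^5 mod 127 = 50, hash=94+50 mod 127 = 17 <-- target
Option E: s[3]='f'->'j', delta=(10-6)*5^2 mod 127 = 100, hash=94+100 mod 127 = 67

Answer: D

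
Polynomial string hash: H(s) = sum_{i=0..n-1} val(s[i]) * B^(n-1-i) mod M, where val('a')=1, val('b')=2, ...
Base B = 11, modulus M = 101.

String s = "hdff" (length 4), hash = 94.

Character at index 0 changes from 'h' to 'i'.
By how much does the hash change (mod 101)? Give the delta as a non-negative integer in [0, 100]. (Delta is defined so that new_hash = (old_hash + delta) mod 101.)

Answer: 18

Derivation:
Delta formula: (val(new) - val(old)) * B^(n-1-k) mod M
  val('i') - val('h') = 9 - 8 = 1
  B^(n-1-k) = 11^3 mod 101 = 18
  Delta = 1 * 18 mod 101 = 18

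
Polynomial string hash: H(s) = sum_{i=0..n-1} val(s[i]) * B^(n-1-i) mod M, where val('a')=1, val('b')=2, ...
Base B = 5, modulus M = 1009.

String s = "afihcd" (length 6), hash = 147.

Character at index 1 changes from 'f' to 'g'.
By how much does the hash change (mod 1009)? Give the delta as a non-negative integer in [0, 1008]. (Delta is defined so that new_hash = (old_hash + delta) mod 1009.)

Delta formula: (val(new) - val(old)) * B^(n-1-k) mod M
  val('g') - val('f') = 7 - 6 = 1
  B^(n-1-k) = 5^4 mod 1009 = 625
  Delta = 1 * 625 mod 1009 = 625

Answer: 625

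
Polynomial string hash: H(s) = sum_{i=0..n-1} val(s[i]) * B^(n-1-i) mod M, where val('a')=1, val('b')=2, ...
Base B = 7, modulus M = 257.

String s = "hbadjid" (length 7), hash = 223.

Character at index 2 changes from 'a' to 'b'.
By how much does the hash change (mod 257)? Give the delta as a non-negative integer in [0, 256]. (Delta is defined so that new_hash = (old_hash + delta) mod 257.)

Answer: 88

Derivation:
Delta formula: (val(new) - val(old)) * B^(n-1-k) mod M
  val('b') - val('a') = 2 - 1 = 1
  B^(n-1-k) = 7^4 mod 257 = 88
  Delta = 1 * 88 mod 257 = 88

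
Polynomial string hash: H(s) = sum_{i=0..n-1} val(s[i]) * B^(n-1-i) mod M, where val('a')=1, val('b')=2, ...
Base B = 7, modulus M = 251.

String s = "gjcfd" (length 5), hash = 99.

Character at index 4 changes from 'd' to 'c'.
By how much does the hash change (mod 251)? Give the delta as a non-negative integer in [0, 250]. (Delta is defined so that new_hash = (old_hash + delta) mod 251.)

Answer: 250

Derivation:
Delta formula: (val(new) - val(old)) * B^(n-1-k) mod M
  val('c') - val('d') = 3 - 4 = -1
  B^(n-1-k) = 7^0 mod 251 = 1
  Delta = -1 * 1 mod 251 = 250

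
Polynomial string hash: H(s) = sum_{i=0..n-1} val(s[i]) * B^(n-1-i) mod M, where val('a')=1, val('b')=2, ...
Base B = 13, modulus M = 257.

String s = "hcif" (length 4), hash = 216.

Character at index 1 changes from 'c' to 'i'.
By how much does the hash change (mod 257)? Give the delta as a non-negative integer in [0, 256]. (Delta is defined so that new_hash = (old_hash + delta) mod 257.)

Delta formula: (val(new) - val(old)) * B^(n-1-k) mod M
  val('i') - val('c') = 9 - 3 = 6
  B^(n-1-k) = 13^2 mod 257 = 169
  Delta = 6 * 169 mod 257 = 243

Answer: 243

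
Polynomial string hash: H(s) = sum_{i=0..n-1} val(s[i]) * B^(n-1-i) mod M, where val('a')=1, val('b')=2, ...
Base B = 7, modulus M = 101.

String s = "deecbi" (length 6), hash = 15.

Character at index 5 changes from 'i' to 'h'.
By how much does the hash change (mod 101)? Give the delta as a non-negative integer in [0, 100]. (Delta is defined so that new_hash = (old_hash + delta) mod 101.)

Delta formula: (val(new) - val(old)) * B^(n-1-k) mod M
  val('h') - val('i') = 8 - 9 = -1
  B^(n-1-k) = 7^0 mod 101 = 1
  Delta = -1 * 1 mod 101 = 100

Answer: 100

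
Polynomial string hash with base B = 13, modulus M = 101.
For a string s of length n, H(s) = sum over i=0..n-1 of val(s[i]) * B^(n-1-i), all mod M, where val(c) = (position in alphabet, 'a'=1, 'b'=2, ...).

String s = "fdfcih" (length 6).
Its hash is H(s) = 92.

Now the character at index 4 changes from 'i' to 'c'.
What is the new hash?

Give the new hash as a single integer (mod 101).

Answer: 14

Derivation:
val('i') = 9, val('c') = 3
Position k = 4, exponent = n-1-k = 1
B^1 mod M = 13^1 mod 101 = 13
Delta = (3 - 9) * 13 mod 101 = 23
New hash = (92 + 23) mod 101 = 14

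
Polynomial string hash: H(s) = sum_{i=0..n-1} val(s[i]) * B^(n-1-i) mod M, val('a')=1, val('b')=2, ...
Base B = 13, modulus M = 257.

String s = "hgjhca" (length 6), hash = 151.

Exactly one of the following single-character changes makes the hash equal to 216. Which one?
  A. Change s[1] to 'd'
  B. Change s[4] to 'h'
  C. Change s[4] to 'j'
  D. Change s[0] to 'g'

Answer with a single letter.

Option A: s[1]='g'->'d', delta=(4-7)*13^4 mod 257 = 155, hash=151+155 mod 257 = 49
Option B: s[4]='c'->'h', delta=(8-3)*13^1 mod 257 = 65, hash=151+65 mod 257 = 216 <-- target
Option C: s[4]='c'->'j', delta=(10-3)*13^1 mod 257 = 91, hash=151+91 mod 257 = 242
Option D: s[0]='h'->'g', delta=(7-8)*13^5 mod 257 = 72, hash=151+72 mod 257 = 223

Answer: B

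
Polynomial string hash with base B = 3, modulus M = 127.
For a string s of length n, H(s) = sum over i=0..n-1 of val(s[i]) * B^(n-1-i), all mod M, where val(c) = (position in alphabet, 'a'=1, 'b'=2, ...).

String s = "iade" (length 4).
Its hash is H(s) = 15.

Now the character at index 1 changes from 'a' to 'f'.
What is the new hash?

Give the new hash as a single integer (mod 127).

Answer: 60

Derivation:
val('a') = 1, val('f') = 6
Position k = 1, exponent = n-1-k = 2
B^2 mod M = 3^2 mod 127 = 9
Delta = (6 - 1) * 9 mod 127 = 45
New hash = (15 + 45) mod 127 = 60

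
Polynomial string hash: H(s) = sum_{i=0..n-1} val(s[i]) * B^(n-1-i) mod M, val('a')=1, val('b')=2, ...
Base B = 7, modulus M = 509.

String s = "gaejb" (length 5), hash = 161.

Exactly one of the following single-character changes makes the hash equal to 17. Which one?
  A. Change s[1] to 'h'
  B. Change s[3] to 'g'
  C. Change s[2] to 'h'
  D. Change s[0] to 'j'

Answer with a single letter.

Answer: A

Derivation:
Option A: s[1]='a'->'h', delta=(8-1)*7^3 mod 509 = 365, hash=161+365 mod 509 = 17 <-- target
Option B: s[3]='j'->'g', delta=(7-10)*7^1 mod 509 = 488, hash=161+488 mod 509 = 140
Option C: s[2]='e'->'h', delta=(8-5)*7^2 mod 509 = 147, hash=161+147 mod 509 = 308
Option D: s[0]='g'->'j', delta=(10-7)*7^4 mod 509 = 77, hash=161+77 mod 509 = 238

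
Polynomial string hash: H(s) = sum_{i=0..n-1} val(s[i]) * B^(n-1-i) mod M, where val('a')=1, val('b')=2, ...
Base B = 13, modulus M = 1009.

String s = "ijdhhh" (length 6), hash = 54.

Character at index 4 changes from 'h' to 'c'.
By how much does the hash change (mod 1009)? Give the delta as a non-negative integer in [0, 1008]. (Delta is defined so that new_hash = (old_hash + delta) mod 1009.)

Answer: 944

Derivation:
Delta formula: (val(new) - val(old)) * B^(n-1-k) mod M
  val('c') - val('h') = 3 - 8 = -5
  B^(n-1-k) = 13^1 mod 1009 = 13
  Delta = -5 * 13 mod 1009 = 944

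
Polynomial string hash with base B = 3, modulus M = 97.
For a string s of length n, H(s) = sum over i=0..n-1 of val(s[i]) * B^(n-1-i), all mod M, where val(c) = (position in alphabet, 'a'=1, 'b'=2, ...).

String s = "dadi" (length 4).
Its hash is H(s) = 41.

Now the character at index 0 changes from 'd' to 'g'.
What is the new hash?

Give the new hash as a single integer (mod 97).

val('d') = 4, val('g') = 7
Position k = 0, exponent = n-1-k = 3
B^3 mod M = 3^3 mod 97 = 27
Delta = (7 - 4) * 27 mod 97 = 81
New hash = (41 + 81) mod 97 = 25

Answer: 25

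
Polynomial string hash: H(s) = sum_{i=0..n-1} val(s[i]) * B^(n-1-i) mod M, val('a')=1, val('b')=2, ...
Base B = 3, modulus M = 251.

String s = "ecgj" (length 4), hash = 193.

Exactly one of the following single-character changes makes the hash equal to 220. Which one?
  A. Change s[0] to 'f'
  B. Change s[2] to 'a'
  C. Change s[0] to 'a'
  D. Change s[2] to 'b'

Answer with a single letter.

Answer: A

Derivation:
Option A: s[0]='e'->'f', delta=(6-5)*3^3 mod 251 = 27, hash=193+27 mod 251 = 220 <-- target
Option B: s[2]='g'->'a', delta=(1-7)*3^1 mod 251 = 233, hash=193+233 mod 251 = 175
Option C: s[0]='e'->'a', delta=(1-5)*3^3 mod 251 = 143, hash=193+143 mod 251 = 85
Option D: s[2]='g'->'b', delta=(2-7)*3^1 mod 251 = 236, hash=193+236 mod 251 = 178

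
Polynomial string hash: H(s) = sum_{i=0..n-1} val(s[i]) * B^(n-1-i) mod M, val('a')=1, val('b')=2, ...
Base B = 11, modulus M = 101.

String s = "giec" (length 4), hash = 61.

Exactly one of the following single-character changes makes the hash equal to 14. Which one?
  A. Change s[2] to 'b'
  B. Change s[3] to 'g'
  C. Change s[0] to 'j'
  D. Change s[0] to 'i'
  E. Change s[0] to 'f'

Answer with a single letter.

Option A: s[2]='e'->'b', delta=(2-5)*11^1 mod 101 = 68, hash=61+68 mod 101 = 28
Option B: s[3]='c'->'g', delta=(7-3)*11^0 mod 101 = 4, hash=61+4 mod 101 = 65
Option C: s[0]='g'->'j', delta=(10-7)*11^3 mod 101 = 54, hash=61+54 mod 101 = 14 <-- target
Option D: s[0]='g'->'i', delta=(9-7)*11^3 mod 101 = 36, hash=61+36 mod 101 = 97
Option E: s[0]='g'->'f', delta=(6-7)*11^3 mod 101 = 83, hash=61+83 mod 101 = 43

Answer: C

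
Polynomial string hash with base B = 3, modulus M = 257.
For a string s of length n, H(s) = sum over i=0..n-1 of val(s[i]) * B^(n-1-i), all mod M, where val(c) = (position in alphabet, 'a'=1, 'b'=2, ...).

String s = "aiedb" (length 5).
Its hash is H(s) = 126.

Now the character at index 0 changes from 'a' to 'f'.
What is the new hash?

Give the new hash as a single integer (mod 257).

val('a') = 1, val('f') = 6
Position k = 0, exponent = n-1-k = 4
B^4 mod M = 3^4 mod 257 = 81
Delta = (6 - 1) * 81 mod 257 = 148
New hash = (126 + 148) mod 257 = 17

Answer: 17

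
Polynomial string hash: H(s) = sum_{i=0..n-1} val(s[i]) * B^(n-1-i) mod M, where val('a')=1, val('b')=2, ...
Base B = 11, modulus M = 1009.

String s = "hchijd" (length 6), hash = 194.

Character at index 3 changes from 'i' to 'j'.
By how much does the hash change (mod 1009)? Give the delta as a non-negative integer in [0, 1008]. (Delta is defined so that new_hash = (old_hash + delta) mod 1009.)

Answer: 121

Derivation:
Delta formula: (val(new) - val(old)) * B^(n-1-k) mod M
  val('j') - val('i') = 10 - 9 = 1
  B^(n-1-k) = 11^2 mod 1009 = 121
  Delta = 1 * 121 mod 1009 = 121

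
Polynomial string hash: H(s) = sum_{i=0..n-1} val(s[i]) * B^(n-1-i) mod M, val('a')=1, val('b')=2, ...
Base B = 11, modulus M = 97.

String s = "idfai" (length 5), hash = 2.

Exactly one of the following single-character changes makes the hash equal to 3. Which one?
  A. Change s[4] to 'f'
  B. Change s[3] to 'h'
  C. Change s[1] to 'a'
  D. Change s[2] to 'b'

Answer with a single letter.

Option A: s[4]='i'->'f', delta=(6-9)*11^0 mod 97 = 94, hash=2+94 mod 97 = 96
Option B: s[3]='a'->'h', delta=(8-1)*11^1 mod 97 = 77, hash=2+77 mod 97 = 79
Option C: s[1]='d'->'a', delta=(1-4)*11^3 mod 97 = 81, hash=2+81 mod 97 = 83
Option D: s[2]='f'->'b', delta=(2-6)*11^2 mod 97 = 1, hash=2+1 mod 97 = 3 <-- target

Answer: D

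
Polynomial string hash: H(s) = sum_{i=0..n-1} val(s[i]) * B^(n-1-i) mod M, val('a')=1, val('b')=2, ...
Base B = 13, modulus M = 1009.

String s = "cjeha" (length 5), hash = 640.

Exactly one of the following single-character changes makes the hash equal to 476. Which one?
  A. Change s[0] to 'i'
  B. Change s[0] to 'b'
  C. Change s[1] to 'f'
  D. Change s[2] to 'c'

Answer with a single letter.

Answer: A

Derivation:
Option A: s[0]='c'->'i', delta=(9-3)*13^4 mod 1009 = 845, hash=640+845 mod 1009 = 476 <-- target
Option B: s[0]='c'->'b', delta=(2-3)*13^4 mod 1009 = 700, hash=640+700 mod 1009 = 331
Option C: s[1]='j'->'f', delta=(6-10)*13^3 mod 1009 = 293, hash=640+293 mod 1009 = 933
Option D: s[2]='e'->'c', delta=(3-5)*13^2 mod 1009 = 671, hash=640+671 mod 1009 = 302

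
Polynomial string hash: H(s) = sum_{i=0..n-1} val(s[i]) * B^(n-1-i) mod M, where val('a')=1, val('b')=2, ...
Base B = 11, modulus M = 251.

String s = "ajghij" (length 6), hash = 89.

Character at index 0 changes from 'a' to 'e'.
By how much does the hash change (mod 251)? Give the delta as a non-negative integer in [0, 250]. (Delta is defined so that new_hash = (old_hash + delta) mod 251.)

Answer: 138

Derivation:
Delta formula: (val(new) - val(old)) * B^(n-1-k) mod M
  val('e') - val('a') = 5 - 1 = 4
  B^(n-1-k) = 11^5 mod 251 = 160
  Delta = 4 * 160 mod 251 = 138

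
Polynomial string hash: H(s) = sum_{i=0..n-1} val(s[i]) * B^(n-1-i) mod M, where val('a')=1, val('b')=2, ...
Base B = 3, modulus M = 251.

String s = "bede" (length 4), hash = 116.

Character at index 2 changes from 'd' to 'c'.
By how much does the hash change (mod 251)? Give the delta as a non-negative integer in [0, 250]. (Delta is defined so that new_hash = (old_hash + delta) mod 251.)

Delta formula: (val(new) - val(old)) * B^(n-1-k) mod M
  val('c') - val('d') = 3 - 4 = -1
  B^(n-1-k) = 3^1 mod 251 = 3
  Delta = -1 * 3 mod 251 = 248

Answer: 248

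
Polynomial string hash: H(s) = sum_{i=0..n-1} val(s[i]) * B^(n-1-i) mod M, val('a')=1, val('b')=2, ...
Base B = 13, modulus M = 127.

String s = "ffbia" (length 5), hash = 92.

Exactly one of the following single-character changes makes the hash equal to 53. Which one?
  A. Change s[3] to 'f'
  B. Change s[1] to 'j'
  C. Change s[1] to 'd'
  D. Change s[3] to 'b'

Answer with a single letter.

Option A: s[3]='i'->'f', delta=(6-9)*13^1 mod 127 = 88, hash=92+88 mod 127 = 53 <-- target
Option B: s[1]='f'->'j', delta=(10-6)*13^3 mod 127 = 25, hash=92+25 mod 127 = 117
Option C: s[1]='f'->'d', delta=(4-6)*13^3 mod 127 = 51, hash=92+51 mod 127 = 16
Option D: s[3]='i'->'b', delta=(2-9)*13^1 mod 127 = 36, hash=92+36 mod 127 = 1

Answer: A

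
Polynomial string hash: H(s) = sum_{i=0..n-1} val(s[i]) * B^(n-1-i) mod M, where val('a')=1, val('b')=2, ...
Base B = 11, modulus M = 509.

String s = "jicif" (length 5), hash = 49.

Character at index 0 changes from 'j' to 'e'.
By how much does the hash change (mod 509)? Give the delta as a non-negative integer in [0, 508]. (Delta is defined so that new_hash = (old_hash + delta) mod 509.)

Delta formula: (val(new) - val(old)) * B^(n-1-k) mod M
  val('e') - val('j') = 5 - 10 = -5
  B^(n-1-k) = 11^4 mod 509 = 389
  Delta = -5 * 389 mod 509 = 91

Answer: 91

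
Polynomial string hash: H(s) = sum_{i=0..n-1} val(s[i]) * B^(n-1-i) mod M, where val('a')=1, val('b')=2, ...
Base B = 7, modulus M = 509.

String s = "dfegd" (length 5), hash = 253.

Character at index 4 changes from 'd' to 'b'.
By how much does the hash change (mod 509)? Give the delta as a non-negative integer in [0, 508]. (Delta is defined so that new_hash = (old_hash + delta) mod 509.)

Answer: 507

Derivation:
Delta formula: (val(new) - val(old)) * B^(n-1-k) mod M
  val('b') - val('d') = 2 - 4 = -2
  B^(n-1-k) = 7^0 mod 509 = 1
  Delta = -2 * 1 mod 509 = 507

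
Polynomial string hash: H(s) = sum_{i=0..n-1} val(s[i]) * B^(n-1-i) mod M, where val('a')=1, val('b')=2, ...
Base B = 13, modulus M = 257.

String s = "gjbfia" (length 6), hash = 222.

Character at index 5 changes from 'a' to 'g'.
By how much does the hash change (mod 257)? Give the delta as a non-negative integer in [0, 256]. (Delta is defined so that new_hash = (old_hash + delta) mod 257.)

Answer: 6

Derivation:
Delta formula: (val(new) - val(old)) * B^(n-1-k) mod M
  val('g') - val('a') = 7 - 1 = 6
  B^(n-1-k) = 13^0 mod 257 = 1
  Delta = 6 * 1 mod 257 = 6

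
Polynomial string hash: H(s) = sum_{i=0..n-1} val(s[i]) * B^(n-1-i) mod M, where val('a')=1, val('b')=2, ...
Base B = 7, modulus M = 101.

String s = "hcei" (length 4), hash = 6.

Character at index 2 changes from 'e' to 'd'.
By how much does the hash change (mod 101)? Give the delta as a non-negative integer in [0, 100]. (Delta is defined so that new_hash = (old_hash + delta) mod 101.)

Delta formula: (val(new) - val(old)) * B^(n-1-k) mod M
  val('d') - val('e') = 4 - 5 = -1
  B^(n-1-k) = 7^1 mod 101 = 7
  Delta = -1 * 7 mod 101 = 94

Answer: 94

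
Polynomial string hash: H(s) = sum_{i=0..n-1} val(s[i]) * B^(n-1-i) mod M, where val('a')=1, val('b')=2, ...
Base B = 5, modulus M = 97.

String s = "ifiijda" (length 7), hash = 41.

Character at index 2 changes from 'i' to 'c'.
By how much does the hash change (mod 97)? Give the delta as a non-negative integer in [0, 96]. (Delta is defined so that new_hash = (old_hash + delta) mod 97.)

Delta formula: (val(new) - val(old)) * B^(n-1-k) mod M
  val('c') - val('i') = 3 - 9 = -6
  B^(n-1-k) = 5^4 mod 97 = 43
  Delta = -6 * 43 mod 97 = 33

Answer: 33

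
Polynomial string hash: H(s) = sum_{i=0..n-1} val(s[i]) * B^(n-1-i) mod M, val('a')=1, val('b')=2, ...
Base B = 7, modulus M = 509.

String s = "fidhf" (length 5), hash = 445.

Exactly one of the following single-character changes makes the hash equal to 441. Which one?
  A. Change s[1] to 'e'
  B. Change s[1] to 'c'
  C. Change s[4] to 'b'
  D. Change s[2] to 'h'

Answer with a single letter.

Option A: s[1]='i'->'e', delta=(5-9)*7^3 mod 509 = 155, hash=445+155 mod 509 = 91
Option B: s[1]='i'->'c', delta=(3-9)*7^3 mod 509 = 487, hash=445+487 mod 509 = 423
Option C: s[4]='f'->'b', delta=(2-6)*7^0 mod 509 = 505, hash=445+505 mod 509 = 441 <-- target
Option D: s[2]='d'->'h', delta=(8-4)*7^2 mod 509 = 196, hash=445+196 mod 509 = 132

Answer: C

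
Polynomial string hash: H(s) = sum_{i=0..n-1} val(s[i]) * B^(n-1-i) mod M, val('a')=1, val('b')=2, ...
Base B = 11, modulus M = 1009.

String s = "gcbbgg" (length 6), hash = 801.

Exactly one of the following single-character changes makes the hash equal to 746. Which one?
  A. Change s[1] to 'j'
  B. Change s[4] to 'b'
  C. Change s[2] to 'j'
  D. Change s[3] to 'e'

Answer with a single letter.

Option A: s[1]='c'->'j', delta=(10-3)*11^4 mod 1009 = 578, hash=801+578 mod 1009 = 370
Option B: s[4]='g'->'b', delta=(2-7)*11^1 mod 1009 = 954, hash=801+954 mod 1009 = 746 <-- target
Option C: s[2]='b'->'j', delta=(10-2)*11^3 mod 1009 = 558, hash=801+558 mod 1009 = 350
Option D: s[3]='b'->'e', delta=(5-2)*11^2 mod 1009 = 363, hash=801+363 mod 1009 = 155

Answer: B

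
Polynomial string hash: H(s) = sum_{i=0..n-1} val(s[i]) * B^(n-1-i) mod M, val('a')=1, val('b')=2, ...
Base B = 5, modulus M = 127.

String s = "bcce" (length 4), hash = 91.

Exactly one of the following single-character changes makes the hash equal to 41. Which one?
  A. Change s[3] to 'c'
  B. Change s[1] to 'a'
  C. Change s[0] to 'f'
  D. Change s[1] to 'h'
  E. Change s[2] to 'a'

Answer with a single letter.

Option A: s[3]='e'->'c', delta=(3-5)*5^0 mod 127 = 125, hash=91+125 mod 127 = 89
Option B: s[1]='c'->'a', delta=(1-3)*5^2 mod 127 = 77, hash=91+77 mod 127 = 41 <-- target
Option C: s[0]='b'->'f', delta=(6-2)*5^3 mod 127 = 119, hash=91+119 mod 127 = 83
Option D: s[1]='c'->'h', delta=(8-3)*5^2 mod 127 = 125, hash=91+125 mod 127 = 89
Option E: s[2]='c'->'a', delta=(1-3)*5^1 mod 127 = 117, hash=91+117 mod 127 = 81

Answer: B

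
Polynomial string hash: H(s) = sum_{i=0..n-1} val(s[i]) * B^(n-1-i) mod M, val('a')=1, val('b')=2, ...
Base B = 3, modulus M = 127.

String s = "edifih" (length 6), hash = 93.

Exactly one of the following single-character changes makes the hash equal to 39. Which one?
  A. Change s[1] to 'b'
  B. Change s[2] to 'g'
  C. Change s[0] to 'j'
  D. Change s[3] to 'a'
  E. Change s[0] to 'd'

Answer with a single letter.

Option A: s[1]='d'->'b', delta=(2-4)*3^4 mod 127 = 92, hash=93+92 mod 127 = 58
Option B: s[2]='i'->'g', delta=(7-9)*3^3 mod 127 = 73, hash=93+73 mod 127 = 39 <-- target
Option C: s[0]='e'->'j', delta=(10-5)*3^5 mod 127 = 72, hash=93+72 mod 127 = 38
Option D: s[3]='f'->'a', delta=(1-6)*3^2 mod 127 = 82, hash=93+82 mod 127 = 48
Option E: s[0]='e'->'d', delta=(4-5)*3^5 mod 127 = 11, hash=93+11 mod 127 = 104

Answer: B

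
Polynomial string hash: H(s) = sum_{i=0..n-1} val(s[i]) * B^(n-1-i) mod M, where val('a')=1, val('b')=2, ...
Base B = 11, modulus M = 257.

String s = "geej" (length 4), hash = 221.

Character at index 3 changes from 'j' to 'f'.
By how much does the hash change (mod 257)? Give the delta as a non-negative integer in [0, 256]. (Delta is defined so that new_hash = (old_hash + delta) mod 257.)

Delta formula: (val(new) - val(old)) * B^(n-1-k) mod M
  val('f') - val('j') = 6 - 10 = -4
  B^(n-1-k) = 11^0 mod 257 = 1
  Delta = -4 * 1 mod 257 = 253

Answer: 253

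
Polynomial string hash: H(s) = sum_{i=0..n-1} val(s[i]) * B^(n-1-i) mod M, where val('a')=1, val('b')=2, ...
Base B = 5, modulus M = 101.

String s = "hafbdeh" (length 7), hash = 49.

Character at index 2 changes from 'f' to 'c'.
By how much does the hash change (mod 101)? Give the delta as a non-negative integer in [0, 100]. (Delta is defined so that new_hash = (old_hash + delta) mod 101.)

Delta formula: (val(new) - val(old)) * B^(n-1-k) mod M
  val('c') - val('f') = 3 - 6 = -3
  B^(n-1-k) = 5^4 mod 101 = 19
  Delta = -3 * 19 mod 101 = 44

Answer: 44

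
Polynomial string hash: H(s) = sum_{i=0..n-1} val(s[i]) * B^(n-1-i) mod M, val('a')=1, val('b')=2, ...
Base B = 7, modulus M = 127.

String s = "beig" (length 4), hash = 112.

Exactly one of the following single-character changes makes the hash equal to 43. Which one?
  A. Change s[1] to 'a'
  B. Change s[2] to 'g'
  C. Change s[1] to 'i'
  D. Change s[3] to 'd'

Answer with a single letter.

Answer: A

Derivation:
Option A: s[1]='e'->'a', delta=(1-5)*7^2 mod 127 = 58, hash=112+58 mod 127 = 43 <-- target
Option B: s[2]='i'->'g', delta=(7-9)*7^1 mod 127 = 113, hash=112+113 mod 127 = 98
Option C: s[1]='e'->'i', delta=(9-5)*7^2 mod 127 = 69, hash=112+69 mod 127 = 54
Option D: s[3]='g'->'d', delta=(4-7)*7^0 mod 127 = 124, hash=112+124 mod 127 = 109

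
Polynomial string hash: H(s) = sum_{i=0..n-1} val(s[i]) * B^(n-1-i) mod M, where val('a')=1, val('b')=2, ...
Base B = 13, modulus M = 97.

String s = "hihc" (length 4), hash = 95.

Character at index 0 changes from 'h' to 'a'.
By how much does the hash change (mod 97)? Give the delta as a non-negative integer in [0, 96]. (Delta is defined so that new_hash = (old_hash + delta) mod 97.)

Delta formula: (val(new) - val(old)) * B^(n-1-k) mod M
  val('a') - val('h') = 1 - 8 = -7
  B^(n-1-k) = 13^3 mod 97 = 63
  Delta = -7 * 63 mod 97 = 44

Answer: 44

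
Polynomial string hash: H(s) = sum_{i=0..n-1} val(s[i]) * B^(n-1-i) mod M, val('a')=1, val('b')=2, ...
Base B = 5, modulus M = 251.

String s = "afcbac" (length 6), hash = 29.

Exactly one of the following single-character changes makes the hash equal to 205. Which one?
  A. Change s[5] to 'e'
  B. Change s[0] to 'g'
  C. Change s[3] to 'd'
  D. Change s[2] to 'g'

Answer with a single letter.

Option A: s[5]='c'->'e', delta=(5-3)*5^0 mod 251 = 2, hash=29+2 mod 251 = 31
Option B: s[0]='a'->'g', delta=(7-1)*5^5 mod 251 = 176, hash=29+176 mod 251 = 205 <-- target
Option C: s[3]='b'->'d', delta=(4-2)*5^2 mod 251 = 50, hash=29+50 mod 251 = 79
Option D: s[2]='c'->'g', delta=(7-3)*5^3 mod 251 = 249, hash=29+249 mod 251 = 27

Answer: B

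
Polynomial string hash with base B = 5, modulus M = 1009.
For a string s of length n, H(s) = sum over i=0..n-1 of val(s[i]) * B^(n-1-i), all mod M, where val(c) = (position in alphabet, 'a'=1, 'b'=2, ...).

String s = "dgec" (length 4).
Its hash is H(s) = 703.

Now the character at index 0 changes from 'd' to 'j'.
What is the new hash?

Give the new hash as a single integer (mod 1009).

val('d') = 4, val('j') = 10
Position k = 0, exponent = n-1-k = 3
B^3 mod M = 5^3 mod 1009 = 125
Delta = (10 - 4) * 125 mod 1009 = 750
New hash = (703 + 750) mod 1009 = 444

Answer: 444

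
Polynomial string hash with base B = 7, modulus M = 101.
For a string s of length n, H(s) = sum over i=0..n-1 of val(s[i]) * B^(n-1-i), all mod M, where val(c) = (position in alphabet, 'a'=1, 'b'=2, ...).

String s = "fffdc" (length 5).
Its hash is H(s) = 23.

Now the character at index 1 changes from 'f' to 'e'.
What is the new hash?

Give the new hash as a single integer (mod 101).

Answer: 84

Derivation:
val('f') = 6, val('e') = 5
Position k = 1, exponent = n-1-k = 3
B^3 mod M = 7^3 mod 101 = 40
Delta = (5 - 6) * 40 mod 101 = 61
New hash = (23 + 61) mod 101 = 84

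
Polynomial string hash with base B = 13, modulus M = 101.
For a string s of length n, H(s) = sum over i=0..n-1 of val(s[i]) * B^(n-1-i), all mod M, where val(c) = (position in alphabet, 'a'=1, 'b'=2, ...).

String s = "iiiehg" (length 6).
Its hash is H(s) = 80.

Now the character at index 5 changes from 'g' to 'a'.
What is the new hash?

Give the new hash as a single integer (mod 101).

val('g') = 7, val('a') = 1
Position k = 5, exponent = n-1-k = 0
B^0 mod M = 13^0 mod 101 = 1
Delta = (1 - 7) * 1 mod 101 = 95
New hash = (80 + 95) mod 101 = 74

Answer: 74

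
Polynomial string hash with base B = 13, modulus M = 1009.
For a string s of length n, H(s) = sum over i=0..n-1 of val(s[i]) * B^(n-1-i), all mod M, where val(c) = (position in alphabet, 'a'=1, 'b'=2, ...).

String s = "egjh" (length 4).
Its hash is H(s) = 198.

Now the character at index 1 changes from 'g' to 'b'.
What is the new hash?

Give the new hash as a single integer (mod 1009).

val('g') = 7, val('b') = 2
Position k = 1, exponent = n-1-k = 2
B^2 mod M = 13^2 mod 1009 = 169
Delta = (2 - 7) * 169 mod 1009 = 164
New hash = (198 + 164) mod 1009 = 362

Answer: 362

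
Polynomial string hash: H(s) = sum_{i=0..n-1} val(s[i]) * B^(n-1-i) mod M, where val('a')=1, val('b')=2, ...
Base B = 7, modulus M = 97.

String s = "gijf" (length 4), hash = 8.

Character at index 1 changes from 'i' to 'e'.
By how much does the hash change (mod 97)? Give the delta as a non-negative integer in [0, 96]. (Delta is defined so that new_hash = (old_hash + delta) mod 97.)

Answer: 95

Derivation:
Delta formula: (val(new) - val(old)) * B^(n-1-k) mod M
  val('e') - val('i') = 5 - 9 = -4
  B^(n-1-k) = 7^2 mod 97 = 49
  Delta = -4 * 49 mod 97 = 95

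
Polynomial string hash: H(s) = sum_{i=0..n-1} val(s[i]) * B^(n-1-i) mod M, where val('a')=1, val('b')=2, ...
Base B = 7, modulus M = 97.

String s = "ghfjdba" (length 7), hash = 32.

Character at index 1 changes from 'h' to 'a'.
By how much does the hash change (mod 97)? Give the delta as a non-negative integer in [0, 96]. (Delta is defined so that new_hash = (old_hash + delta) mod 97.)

Answer: 12

Derivation:
Delta formula: (val(new) - val(old)) * B^(n-1-k) mod M
  val('a') - val('h') = 1 - 8 = -7
  B^(n-1-k) = 7^5 mod 97 = 26
  Delta = -7 * 26 mod 97 = 12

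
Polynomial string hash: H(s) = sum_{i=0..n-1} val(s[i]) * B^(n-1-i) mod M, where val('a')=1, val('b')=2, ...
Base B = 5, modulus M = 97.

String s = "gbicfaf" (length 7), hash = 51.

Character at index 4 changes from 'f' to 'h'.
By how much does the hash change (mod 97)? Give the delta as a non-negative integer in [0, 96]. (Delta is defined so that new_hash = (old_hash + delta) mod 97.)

Answer: 50

Derivation:
Delta formula: (val(new) - val(old)) * B^(n-1-k) mod M
  val('h') - val('f') = 8 - 6 = 2
  B^(n-1-k) = 5^2 mod 97 = 25
  Delta = 2 * 25 mod 97 = 50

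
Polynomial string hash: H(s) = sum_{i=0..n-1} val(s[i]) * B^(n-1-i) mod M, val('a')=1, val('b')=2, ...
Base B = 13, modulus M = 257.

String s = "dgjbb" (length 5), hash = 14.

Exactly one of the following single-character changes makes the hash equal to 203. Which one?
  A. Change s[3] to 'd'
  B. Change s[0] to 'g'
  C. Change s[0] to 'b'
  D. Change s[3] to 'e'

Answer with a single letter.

Option A: s[3]='b'->'d', delta=(4-2)*13^1 mod 257 = 26, hash=14+26 mod 257 = 40
Option B: s[0]='d'->'g', delta=(7-4)*13^4 mod 257 = 102, hash=14+102 mod 257 = 116
Option C: s[0]='d'->'b', delta=(2-4)*13^4 mod 257 = 189, hash=14+189 mod 257 = 203 <-- target
Option D: s[3]='b'->'e', delta=(5-2)*13^1 mod 257 = 39, hash=14+39 mod 257 = 53

Answer: C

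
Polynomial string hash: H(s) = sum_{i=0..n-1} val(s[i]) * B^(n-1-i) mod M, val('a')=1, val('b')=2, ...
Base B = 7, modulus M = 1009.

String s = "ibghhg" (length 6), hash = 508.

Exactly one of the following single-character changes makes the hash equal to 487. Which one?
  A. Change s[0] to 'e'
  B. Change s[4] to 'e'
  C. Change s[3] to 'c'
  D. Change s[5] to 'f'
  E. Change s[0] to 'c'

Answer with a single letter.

Option A: s[0]='i'->'e', delta=(5-9)*7^5 mod 1009 = 375, hash=508+375 mod 1009 = 883
Option B: s[4]='h'->'e', delta=(5-8)*7^1 mod 1009 = 988, hash=508+988 mod 1009 = 487 <-- target
Option C: s[3]='h'->'c', delta=(3-8)*7^2 mod 1009 = 764, hash=508+764 mod 1009 = 263
Option D: s[5]='g'->'f', delta=(6-7)*7^0 mod 1009 = 1008, hash=508+1008 mod 1009 = 507
Option E: s[0]='i'->'c', delta=(3-9)*7^5 mod 1009 = 58, hash=508+58 mod 1009 = 566

Answer: B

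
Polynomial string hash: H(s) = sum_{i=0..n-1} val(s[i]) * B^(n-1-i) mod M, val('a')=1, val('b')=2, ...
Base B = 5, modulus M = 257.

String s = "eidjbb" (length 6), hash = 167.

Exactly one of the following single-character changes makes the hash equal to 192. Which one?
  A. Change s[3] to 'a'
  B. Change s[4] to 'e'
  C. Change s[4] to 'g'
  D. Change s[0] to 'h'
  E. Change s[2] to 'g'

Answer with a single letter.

Answer: C

Derivation:
Option A: s[3]='j'->'a', delta=(1-10)*5^2 mod 257 = 32, hash=167+32 mod 257 = 199
Option B: s[4]='b'->'e', delta=(5-2)*5^1 mod 257 = 15, hash=167+15 mod 257 = 182
Option C: s[4]='b'->'g', delta=(7-2)*5^1 mod 257 = 25, hash=167+25 mod 257 = 192 <-- target
Option D: s[0]='e'->'h', delta=(8-5)*5^5 mod 257 = 123, hash=167+123 mod 257 = 33
Option E: s[2]='d'->'g', delta=(7-4)*5^3 mod 257 = 118, hash=167+118 mod 257 = 28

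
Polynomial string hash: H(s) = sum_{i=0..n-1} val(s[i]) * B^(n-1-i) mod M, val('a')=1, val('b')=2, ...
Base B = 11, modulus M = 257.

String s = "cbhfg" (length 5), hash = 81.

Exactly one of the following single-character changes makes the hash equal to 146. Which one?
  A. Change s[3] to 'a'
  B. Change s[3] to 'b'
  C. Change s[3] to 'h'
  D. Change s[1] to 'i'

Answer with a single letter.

Answer: D

Derivation:
Option A: s[3]='f'->'a', delta=(1-6)*11^1 mod 257 = 202, hash=81+202 mod 257 = 26
Option B: s[3]='f'->'b', delta=(2-6)*11^1 mod 257 = 213, hash=81+213 mod 257 = 37
Option C: s[3]='f'->'h', delta=(8-6)*11^1 mod 257 = 22, hash=81+22 mod 257 = 103
Option D: s[1]='b'->'i', delta=(9-2)*11^3 mod 257 = 65, hash=81+65 mod 257 = 146 <-- target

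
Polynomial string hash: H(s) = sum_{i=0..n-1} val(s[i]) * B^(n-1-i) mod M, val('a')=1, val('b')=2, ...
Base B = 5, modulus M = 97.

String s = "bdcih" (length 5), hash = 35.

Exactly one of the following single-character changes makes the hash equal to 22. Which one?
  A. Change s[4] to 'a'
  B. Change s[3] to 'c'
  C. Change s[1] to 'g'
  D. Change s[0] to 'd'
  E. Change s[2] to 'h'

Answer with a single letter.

Answer: C

Derivation:
Option A: s[4]='h'->'a', delta=(1-8)*5^0 mod 97 = 90, hash=35+90 mod 97 = 28
Option B: s[3]='i'->'c', delta=(3-9)*5^1 mod 97 = 67, hash=35+67 mod 97 = 5
Option C: s[1]='d'->'g', delta=(7-4)*5^3 mod 97 = 84, hash=35+84 mod 97 = 22 <-- target
Option D: s[0]='b'->'d', delta=(4-2)*5^4 mod 97 = 86, hash=35+86 mod 97 = 24
Option E: s[2]='c'->'h', delta=(8-3)*5^2 mod 97 = 28, hash=35+28 mod 97 = 63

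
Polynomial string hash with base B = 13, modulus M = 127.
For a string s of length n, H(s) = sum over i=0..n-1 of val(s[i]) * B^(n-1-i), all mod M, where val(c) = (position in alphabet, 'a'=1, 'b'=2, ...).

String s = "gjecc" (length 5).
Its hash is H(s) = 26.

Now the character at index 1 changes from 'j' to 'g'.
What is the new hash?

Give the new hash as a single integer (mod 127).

val('j') = 10, val('g') = 7
Position k = 1, exponent = n-1-k = 3
B^3 mod M = 13^3 mod 127 = 38
Delta = (7 - 10) * 38 mod 127 = 13
New hash = (26 + 13) mod 127 = 39

Answer: 39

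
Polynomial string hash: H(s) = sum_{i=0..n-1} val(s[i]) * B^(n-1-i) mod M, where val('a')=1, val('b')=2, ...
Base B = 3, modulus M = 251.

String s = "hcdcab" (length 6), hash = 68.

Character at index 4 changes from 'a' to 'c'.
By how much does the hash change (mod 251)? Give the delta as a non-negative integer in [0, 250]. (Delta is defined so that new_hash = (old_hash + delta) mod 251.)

Delta formula: (val(new) - val(old)) * B^(n-1-k) mod M
  val('c') - val('a') = 3 - 1 = 2
  B^(n-1-k) = 3^1 mod 251 = 3
  Delta = 2 * 3 mod 251 = 6

Answer: 6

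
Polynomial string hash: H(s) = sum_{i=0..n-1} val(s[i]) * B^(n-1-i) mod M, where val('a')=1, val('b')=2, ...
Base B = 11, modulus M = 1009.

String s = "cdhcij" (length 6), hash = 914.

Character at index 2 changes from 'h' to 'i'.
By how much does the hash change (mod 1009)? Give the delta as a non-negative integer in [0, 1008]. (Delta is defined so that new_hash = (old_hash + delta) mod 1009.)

Delta formula: (val(new) - val(old)) * B^(n-1-k) mod M
  val('i') - val('h') = 9 - 8 = 1
  B^(n-1-k) = 11^3 mod 1009 = 322
  Delta = 1 * 322 mod 1009 = 322

Answer: 322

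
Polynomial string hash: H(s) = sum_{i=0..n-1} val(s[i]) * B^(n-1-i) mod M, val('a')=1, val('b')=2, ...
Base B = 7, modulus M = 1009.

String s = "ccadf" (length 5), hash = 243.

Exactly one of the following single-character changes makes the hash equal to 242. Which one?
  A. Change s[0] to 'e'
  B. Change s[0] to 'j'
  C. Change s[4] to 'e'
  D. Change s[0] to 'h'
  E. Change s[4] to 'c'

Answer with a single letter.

Answer: C

Derivation:
Option A: s[0]='c'->'e', delta=(5-3)*7^4 mod 1009 = 766, hash=243+766 mod 1009 = 0
Option B: s[0]='c'->'j', delta=(10-3)*7^4 mod 1009 = 663, hash=243+663 mod 1009 = 906
Option C: s[4]='f'->'e', delta=(5-6)*7^0 mod 1009 = 1008, hash=243+1008 mod 1009 = 242 <-- target
Option D: s[0]='c'->'h', delta=(8-3)*7^4 mod 1009 = 906, hash=243+906 mod 1009 = 140
Option E: s[4]='f'->'c', delta=(3-6)*7^0 mod 1009 = 1006, hash=243+1006 mod 1009 = 240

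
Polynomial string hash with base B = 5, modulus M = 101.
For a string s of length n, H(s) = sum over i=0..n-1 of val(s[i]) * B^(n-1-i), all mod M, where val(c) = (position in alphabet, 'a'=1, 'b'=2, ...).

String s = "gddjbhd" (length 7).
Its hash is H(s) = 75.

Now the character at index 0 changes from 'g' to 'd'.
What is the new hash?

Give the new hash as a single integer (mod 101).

val('g') = 7, val('d') = 4
Position k = 0, exponent = n-1-k = 6
B^6 mod M = 5^6 mod 101 = 71
Delta = (4 - 7) * 71 mod 101 = 90
New hash = (75 + 90) mod 101 = 64

Answer: 64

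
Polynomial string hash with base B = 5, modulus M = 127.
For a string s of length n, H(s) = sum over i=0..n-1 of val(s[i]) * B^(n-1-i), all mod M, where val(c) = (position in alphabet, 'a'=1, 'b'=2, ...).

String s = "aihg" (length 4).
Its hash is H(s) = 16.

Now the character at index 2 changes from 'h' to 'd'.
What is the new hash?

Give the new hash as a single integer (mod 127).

val('h') = 8, val('d') = 4
Position k = 2, exponent = n-1-k = 1
B^1 mod M = 5^1 mod 127 = 5
Delta = (4 - 8) * 5 mod 127 = 107
New hash = (16 + 107) mod 127 = 123

Answer: 123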